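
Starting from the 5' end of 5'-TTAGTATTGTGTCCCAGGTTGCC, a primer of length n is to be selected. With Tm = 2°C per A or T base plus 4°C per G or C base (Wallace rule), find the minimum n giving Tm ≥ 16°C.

n = 7

First 6 bases: TTAGTA → Tm = 14°C (< 16°C)
First 7 bases: TTAGTAT → Tm = 16°C (≥ 16°C)
Since every base adds ≥2°C, Tm only increases with n, so the threshold is first crossed at n = 7.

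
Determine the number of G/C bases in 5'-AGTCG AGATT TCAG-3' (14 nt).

Base counts: T=4, G=4, A=4, C=2
G+C = 4 + 2 = 6

6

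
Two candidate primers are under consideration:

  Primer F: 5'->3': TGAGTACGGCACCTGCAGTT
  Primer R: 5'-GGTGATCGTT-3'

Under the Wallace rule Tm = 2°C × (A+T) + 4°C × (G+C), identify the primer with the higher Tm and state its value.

Primer F, 62°C

Primer F: A+T=9, G+C=11 → Tm = 2(9)+4(11) = 62°C
Primer R: A+T=5, G+C=5 → Tm = 2(5)+4(5) = 30°C
62°C vs 30°C → primer F is higher.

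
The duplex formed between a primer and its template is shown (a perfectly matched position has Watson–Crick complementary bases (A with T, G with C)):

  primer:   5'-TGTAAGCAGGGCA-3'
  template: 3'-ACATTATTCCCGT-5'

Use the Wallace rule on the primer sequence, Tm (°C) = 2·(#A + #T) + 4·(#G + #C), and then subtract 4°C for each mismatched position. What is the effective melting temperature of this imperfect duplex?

Primer base counts: A=4, T=2, G=5, C=2 → A+T=6, G+C=7
Perfect-match Tm = 2(6) + 4(7) = 12 + 28 = 40°C
Mismatches (positions where the bases are not complementary): 2 (at positions 6, 7)
Effective Tm = 40 − 2×4 = 40 − 8 = 32°C

32°C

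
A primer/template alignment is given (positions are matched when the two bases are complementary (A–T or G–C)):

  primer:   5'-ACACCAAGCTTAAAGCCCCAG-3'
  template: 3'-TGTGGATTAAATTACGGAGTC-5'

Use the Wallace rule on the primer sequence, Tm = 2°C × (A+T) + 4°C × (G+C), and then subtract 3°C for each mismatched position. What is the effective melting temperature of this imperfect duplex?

Primer base counts: A=8, T=2, G=3, C=8 → A+T=10, G+C=11
Perfect-match Tm = 2(10) + 4(11) = 20 + 44 = 64°C
Mismatches (positions where the bases are not complementary): 5 (at positions 6, 8, 9, 14, 18)
Effective Tm = 64 − 5×3 = 64 − 15 = 49°C

49°C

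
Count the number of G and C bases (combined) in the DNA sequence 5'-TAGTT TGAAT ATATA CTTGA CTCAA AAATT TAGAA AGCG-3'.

10

Counting bases: A=16, C=4, G=6, T=13
G+C = 6 + 4 = 10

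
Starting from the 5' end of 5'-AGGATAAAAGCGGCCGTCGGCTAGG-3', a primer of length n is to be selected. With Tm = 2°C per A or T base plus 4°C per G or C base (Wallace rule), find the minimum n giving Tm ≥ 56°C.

n = 18

First 17 bases: AGGATAAAAGCGGCCGT → Tm = 52°C (< 56°C)
First 18 bases: AGGATAAAAGCGGCCGTC → Tm = 56°C (≥ 56°C)
Since every base adds ≥2°C, Tm only increases with n, so the threshold is first crossed at n = 18.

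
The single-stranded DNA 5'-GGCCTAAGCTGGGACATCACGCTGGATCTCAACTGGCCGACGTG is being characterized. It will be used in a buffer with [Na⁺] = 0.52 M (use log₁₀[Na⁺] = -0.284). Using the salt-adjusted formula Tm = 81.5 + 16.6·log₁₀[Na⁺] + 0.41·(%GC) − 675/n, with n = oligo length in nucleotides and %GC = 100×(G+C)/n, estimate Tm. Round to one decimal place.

86.6°C

Length n = 44. G=14, C=13, T=8, A=9
G+C = 27, so %GC = 27/44 × 100 = 61.364%
Salt term: 16.6 × (-0.284) = -4.714
GC term: 0.41 × 61.364 = 25.159; length term: −675/44 = −15.341
Tm = 81.5 + (-4.714) + 25.159 − 15.341 = 86.604 → 86.6°C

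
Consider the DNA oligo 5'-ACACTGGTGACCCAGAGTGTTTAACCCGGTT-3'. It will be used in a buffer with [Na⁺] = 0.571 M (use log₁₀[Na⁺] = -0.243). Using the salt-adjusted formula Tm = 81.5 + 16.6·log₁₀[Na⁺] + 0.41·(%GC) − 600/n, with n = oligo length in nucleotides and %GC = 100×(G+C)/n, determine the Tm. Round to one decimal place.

79.3°C

Length n = 31. A=7, T=8, C=8, G=8
G+C = 16, so %GC = 16/31 × 100 = 51.613%
Salt term: 16.6 × (-0.243) = -4.034
GC term: 0.41 × 51.613 = 21.161; length term: −600/31 = −19.355
Tm = 81.5 + (-4.034) + 21.161 − 19.355 = 79.272 → 79.3°C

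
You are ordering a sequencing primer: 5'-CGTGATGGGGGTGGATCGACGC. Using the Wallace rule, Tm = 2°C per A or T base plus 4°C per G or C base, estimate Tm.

G=11, T=4, C=4, A=3
So N_AT = 7 and N_GC = 15.
Tm = 2×7 + 4×15 = 74°C

74°C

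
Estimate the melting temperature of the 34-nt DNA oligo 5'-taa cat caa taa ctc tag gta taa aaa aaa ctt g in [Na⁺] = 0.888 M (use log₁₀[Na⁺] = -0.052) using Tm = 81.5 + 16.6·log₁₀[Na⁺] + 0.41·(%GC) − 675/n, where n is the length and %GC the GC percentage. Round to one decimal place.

Length n = 34. Counting bases: T=9, A=17, C=5, G=3
G+C = 8, so %GC = 8/34 × 100 = 23.529%
Salt term: 16.6 × (-0.052) = -0.863
GC term: 0.41 × 23.529 = 9.647; length term: −675/34 = −19.853
Tm = 81.5 + (-0.863) + 9.647 − 19.853 = 70.431 → 70.4°C

70.4°C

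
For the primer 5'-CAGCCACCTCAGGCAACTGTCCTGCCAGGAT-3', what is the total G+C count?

Scanning the sequence gives T=5, A=7, G=7, C=12.
G+C = 7 + 12 = 19

19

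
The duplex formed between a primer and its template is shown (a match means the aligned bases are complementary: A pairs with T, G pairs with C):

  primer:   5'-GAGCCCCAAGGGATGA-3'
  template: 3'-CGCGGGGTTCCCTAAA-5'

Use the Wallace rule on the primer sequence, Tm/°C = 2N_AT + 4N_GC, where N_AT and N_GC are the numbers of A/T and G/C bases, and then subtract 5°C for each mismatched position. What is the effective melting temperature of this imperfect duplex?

37°C

Primer base counts: A=5, T=1, G=6, C=4 → A+T=6, G+C=10
Perfect-match Tm = 2(6) + 4(10) = 12 + 40 = 52°C
Mismatches (positions where the bases are not complementary): 3 (at positions 2, 15, 16)
Effective Tm = 52 − 3×5 = 52 − 15 = 37°C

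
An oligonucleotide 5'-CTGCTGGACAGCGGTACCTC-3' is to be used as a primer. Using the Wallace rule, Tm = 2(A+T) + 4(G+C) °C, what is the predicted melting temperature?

Counting bases: C=7, A=3, T=4, G=6
AT pairs contribute 7, GC pairs contribute 13.
Tm = 2×7 + 4×13 = 66°C

66°C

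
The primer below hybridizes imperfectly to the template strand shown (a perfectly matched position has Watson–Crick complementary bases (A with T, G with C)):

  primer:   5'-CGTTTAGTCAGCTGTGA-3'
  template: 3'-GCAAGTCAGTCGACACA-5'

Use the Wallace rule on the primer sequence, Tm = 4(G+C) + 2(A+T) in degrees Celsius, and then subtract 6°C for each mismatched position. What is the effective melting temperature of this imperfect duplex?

Primer base counts: A=3, T=6, G=5, C=3 → A+T=9, G+C=8
Perfect-match Tm = 2(9) + 4(8) = 18 + 32 = 50°C
Mismatches (positions where the bases are not complementary): 2 (at positions 5, 17)
Effective Tm = 50 − 2×6 = 50 − 12 = 38°C

38°C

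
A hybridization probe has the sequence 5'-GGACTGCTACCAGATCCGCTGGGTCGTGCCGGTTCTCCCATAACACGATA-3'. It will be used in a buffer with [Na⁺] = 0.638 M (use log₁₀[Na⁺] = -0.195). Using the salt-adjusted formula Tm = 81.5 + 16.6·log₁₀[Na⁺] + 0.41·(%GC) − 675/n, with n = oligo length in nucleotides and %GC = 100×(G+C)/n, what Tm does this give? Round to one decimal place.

Length n = 50. Counting bases: C=16, A=10, T=11, G=13
G+C = 29, so %GC = 29/50 × 100 = 58%
Salt term: 16.6 × (-0.195) = -3.237
GC term: 0.41 × 58 = 23.78; length term: −675/50 = −13.5
Tm = 81.5 + (-3.237) + 23.78 − 13.5 = 88.543 → 88.5°C

88.5°C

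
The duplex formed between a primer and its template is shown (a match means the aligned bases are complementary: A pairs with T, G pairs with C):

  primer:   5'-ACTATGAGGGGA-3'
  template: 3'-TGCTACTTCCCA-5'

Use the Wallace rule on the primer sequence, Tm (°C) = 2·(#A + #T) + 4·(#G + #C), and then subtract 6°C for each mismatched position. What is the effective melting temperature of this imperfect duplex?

Primer base counts: A=4, T=2, G=5, C=1 → A+T=6, G+C=6
Perfect-match Tm = 2(6) + 4(6) = 12 + 24 = 36°C
Mismatches (positions where the bases are not complementary): 3 (at positions 3, 8, 12)
Effective Tm = 36 − 3×6 = 36 − 18 = 18°C

18°C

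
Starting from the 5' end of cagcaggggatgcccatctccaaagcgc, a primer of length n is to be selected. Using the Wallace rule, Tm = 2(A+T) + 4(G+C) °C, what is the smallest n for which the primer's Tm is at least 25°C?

First 7 bases: CAGCAGG → Tm = 24°C (< 25°C)
First 8 bases: CAGCAGGG → Tm = 28°C (≥ 25°C)
Since every base adds ≥2°C, Tm only increases with n, so the threshold is first crossed at n = 8.

n = 8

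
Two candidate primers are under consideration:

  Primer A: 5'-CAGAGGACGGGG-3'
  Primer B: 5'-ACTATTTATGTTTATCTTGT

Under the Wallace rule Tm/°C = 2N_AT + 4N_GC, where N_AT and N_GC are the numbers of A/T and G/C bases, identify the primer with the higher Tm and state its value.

Primer B, 48°C

Primer A: A+T=3, G+C=9 → Tm = 2(3)+4(9) = 42°C
Primer B: A+T=16, G+C=4 → Tm = 2(16)+4(4) = 48°C
42°C vs 48°C → primer B is higher.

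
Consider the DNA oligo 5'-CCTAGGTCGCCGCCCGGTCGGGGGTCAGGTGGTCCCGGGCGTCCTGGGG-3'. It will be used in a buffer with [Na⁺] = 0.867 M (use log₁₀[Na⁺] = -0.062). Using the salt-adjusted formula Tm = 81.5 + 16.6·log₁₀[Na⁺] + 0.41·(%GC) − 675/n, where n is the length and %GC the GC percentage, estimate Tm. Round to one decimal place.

99.3°C

Length n = 49. Base counts: G=23, T=8, A=2, C=16
G+C = 39, so %GC = 39/49 × 100 = 79.592%
Salt term: 16.6 × (-0.062) = -1.029
GC term: 0.41 × 79.592 = 32.633; length term: −675/49 = −13.776
Tm = 81.5 + (-1.029) + 32.633 − 13.776 = 99.328 → 99.3°C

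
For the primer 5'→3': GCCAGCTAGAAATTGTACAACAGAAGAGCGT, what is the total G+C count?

Scanning the sequence gives C=6, A=12, T=5, G=8.
G+C = 8 + 6 = 14

14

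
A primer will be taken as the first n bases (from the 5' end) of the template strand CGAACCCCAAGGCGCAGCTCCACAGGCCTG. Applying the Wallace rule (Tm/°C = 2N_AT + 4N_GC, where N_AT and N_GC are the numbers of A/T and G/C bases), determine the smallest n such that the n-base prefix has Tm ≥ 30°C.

First 8 bases: CGAACCCC → Tm = 28°C (< 30°C)
First 9 bases: CGAACCCCA → Tm = 30°C (≥ 30°C)
Each additional base adds 2°C (A/T) or 4°C (G/C), so Tm is non-decreasing in n; n = 9 is the first length to reach 30°C.

n = 9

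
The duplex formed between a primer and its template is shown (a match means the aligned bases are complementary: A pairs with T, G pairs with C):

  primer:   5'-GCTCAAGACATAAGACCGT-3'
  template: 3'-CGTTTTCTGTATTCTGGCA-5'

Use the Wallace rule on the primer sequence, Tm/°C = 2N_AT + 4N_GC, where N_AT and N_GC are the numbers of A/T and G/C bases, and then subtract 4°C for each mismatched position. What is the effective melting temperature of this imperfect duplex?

48°C

Primer base counts: A=7, T=3, G=4, C=5 → A+T=10, G+C=9
Perfect-match Tm = 2(10) + 4(9) = 20 + 36 = 56°C
Mismatches (positions where the bases are not complementary): 2 (at positions 3, 4)
Effective Tm = 56 − 2×4 = 56 − 8 = 48°C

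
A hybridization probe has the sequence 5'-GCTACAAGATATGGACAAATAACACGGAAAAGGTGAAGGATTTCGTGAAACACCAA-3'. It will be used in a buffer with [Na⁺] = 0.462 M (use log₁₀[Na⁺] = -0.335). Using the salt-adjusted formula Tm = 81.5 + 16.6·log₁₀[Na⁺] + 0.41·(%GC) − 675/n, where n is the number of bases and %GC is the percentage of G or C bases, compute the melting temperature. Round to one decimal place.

80.0°C

Length n = 56. C=9, G=13, T=9, A=25
G+C = 22, so %GC = 22/56 × 100 = 39.286%
Salt term: 16.6 × (-0.335) = -5.561
GC term: 0.41 × 39.286 = 16.107; length term: −675/56 = −12.054
Tm = 81.5 + (-5.561) + 16.107 − 12.054 = 79.992 → 80.0°C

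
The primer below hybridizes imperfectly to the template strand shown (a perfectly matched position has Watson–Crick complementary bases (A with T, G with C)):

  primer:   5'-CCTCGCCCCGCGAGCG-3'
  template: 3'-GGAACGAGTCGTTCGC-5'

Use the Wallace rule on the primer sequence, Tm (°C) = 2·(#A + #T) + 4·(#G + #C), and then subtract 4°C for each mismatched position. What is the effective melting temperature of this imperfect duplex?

Primer base counts: A=1, T=1, G=5, C=9 → A+T=2, G+C=14
Perfect-match Tm = 2(2) + 4(14) = 4 + 56 = 60°C
Mismatches (positions where the bases are not complementary): 4 (at positions 4, 7, 9, 12)
Effective Tm = 60 − 4×4 = 60 − 16 = 44°C

44°C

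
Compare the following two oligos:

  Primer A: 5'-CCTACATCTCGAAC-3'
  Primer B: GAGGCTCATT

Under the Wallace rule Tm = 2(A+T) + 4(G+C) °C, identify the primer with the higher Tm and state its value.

Primer A: A+T=7, G+C=7 → Tm = 2(7)+4(7) = 42°C
Primer B: A+T=5, G+C=5 → Tm = 2(5)+4(5) = 30°C
42°C vs 30°C → primer A is higher.

Primer A, 42°C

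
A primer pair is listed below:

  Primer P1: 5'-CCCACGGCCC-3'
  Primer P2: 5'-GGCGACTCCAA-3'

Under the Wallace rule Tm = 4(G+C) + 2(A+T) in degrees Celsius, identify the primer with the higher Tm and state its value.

Primer P1, 38°C

Primer P1: A+T=1, G+C=9 → Tm = 2(1)+4(9) = 38°C
Primer P2: A+T=4, G+C=7 → Tm = 2(4)+4(7) = 36°C
38°C vs 36°C → primer P1 is higher.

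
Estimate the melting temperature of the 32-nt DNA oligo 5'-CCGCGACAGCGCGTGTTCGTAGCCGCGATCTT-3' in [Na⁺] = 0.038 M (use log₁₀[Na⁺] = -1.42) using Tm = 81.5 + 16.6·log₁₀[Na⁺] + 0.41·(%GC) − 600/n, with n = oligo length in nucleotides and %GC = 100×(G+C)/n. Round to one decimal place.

Length n = 32. Base counts: C=11, G=10, A=4, T=7
G+C = 21, so %GC = 21/32 × 100 = 65.625%
Salt term: 16.6 × (-1.42) = -23.572
GC term: 0.41 × 65.625 = 26.906; length term: −600/32 = −18.75
Tm = 81.5 + (-23.572) + 26.906 − 18.75 = 66.084 → 66.1°C

66.1°C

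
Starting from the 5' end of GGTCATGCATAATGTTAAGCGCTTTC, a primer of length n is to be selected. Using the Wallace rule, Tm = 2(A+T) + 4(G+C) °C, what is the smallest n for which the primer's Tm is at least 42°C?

n = 15

First 14 bases: GGTCATGCATAATG → Tm = 40°C (< 42°C)
First 15 bases: GGTCATGCATAATGT → Tm = 42°C (≥ 42°C)
Since every base adds ≥2°C, Tm only increases with n, so the threshold is first crossed at n = 15.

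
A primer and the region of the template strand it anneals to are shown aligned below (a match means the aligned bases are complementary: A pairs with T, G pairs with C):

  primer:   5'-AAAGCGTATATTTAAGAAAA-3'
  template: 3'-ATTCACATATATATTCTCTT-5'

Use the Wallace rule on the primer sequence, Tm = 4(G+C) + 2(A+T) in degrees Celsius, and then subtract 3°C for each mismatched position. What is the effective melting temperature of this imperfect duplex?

36°C

Primer base counts: A=11, T=5, G=3, C=1 → A+T=16, G+C=4
Perfect-match Tm = 2(16) + 4(4) = 32 + 16 = 48°C
Mismatches (positions where the bases are not complementary): 4 (at positions 1, 5, 12, 18)
Effective Tm = 48 − 4×3 = 48 − 12 = 36°C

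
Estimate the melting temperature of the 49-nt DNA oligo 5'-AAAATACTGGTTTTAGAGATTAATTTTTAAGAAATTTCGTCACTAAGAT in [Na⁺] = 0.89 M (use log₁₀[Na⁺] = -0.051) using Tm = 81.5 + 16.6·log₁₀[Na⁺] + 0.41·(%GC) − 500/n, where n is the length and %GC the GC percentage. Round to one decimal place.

79.7°C

Length n = 49. Counting bases: A=19, C=4, G=7, T=19
G+C = 11, so %GC = 11/49 × 100 = 22.449%
Salt term: 16.6 × (-0.051) = -0.847
GC term: 0.41 × 22.449 = 9.204; length term: −500/49 = −10.204
Tm = 81.5 + (-0.847) + 9.204 − 10.204 = 79.653 → 79.7°C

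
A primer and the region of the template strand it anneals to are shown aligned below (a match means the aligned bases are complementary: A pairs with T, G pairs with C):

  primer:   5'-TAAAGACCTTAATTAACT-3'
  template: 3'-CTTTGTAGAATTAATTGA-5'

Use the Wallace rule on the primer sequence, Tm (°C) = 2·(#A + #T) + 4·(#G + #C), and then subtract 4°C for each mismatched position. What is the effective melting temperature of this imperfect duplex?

Primer base counts: A=8, T=6, G=1, C=3 → A+T=14, G+C=4
Perfect-match Tm = 2(14) + 4(4) = 28 + 16 = 44°C
Mismatches (positions where the bases are not complementary): 3 (at positions 1, 5, 7)
Effective Tm = 44 − 3×4 = 44 − 12 = 32°C

32°C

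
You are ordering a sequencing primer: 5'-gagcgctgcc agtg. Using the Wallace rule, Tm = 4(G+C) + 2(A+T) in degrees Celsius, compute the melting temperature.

48°C

T=2, C=4, G=6, A=2
A+T = 4, G+C = 10
Tm = 2×4 + 4×10 = 48°C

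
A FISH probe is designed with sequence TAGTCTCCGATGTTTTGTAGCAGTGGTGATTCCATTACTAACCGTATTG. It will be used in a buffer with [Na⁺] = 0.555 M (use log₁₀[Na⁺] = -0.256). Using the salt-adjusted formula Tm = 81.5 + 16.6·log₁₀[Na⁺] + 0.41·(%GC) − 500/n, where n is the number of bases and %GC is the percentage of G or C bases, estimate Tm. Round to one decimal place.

83.8°C

Length n = 49. Scanning the sequence gives T=19, G=11, A=10, C=9.
G+C = 20, so %GC = 20/49 × 100 = 40.816%
Salt term: 16.6 × (-0.256) = -4.25
GC term: 0.41 × 40.816 = 16.735; length term: −500/49 = −10.204
Tm = 81.5 + (-4.25) + 16.735 − 10.204 = 83.781 → 83.8°C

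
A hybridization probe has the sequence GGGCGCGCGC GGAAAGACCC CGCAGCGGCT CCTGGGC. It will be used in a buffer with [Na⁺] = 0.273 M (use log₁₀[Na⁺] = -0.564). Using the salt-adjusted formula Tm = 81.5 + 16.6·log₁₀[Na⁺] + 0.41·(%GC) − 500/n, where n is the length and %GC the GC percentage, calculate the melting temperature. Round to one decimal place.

91.9°C

Length n = 37. Base counts: T=2, G=16, A=5, C=14
G+C = 30, so %GC = 30/37 × 100 = 81.081%
Salt term: 16.6 × (-0.564) = -9.362
GC term: 0.41 × 81.081 = 33.243; length term: −500/37 = −13.514
Tm = 81.5 + (-9.362) + 33.243 − 13.514 = 91.867 → 91.9°C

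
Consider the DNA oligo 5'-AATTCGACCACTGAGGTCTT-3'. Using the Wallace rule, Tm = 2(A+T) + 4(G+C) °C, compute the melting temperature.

C=5, A=5, T=6, G=4
So N_AT = 11 and N_GC = 9.
Tm = 2×11 + 4×9 = 58°C

58°C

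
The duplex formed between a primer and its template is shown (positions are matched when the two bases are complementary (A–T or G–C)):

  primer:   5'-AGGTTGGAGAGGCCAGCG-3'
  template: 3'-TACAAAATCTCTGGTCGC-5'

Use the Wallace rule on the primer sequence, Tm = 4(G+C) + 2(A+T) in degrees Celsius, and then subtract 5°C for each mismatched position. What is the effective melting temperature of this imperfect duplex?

Primer base counts: A=4, T=2, G=9, C=3 → A+T=6, G+C=12
Perfect-match Tm = 2(6) + 4(12) = 12 + 48 = 60°C
Mismatches (positions where the bases are not complementary): 4 (at positions 2, 6, 7, 12)
Effective Tm = 60 − 4×5 = 60 − 20 = 40°C

40°C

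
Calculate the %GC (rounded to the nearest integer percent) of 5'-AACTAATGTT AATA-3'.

14%

A=7, C=1, T=5, G=1
G+C = 1 + 1 = 2 out of 14 bases
%GC = 2/14 × 100 = 14.29% ≈ 14%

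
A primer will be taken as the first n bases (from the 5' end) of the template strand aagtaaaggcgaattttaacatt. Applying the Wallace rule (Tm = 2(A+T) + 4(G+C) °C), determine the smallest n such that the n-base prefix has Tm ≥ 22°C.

First 8 bases: AAGTAAAG → Tm = 20°C (< 22°C)
First 9 bases: AAGTAAAGG → Tm = 24°C (≥ 22°C)
Since every base adds ≥2°C, Tm only increases with n, so the threshold is first crossed at n = 9.

n = 9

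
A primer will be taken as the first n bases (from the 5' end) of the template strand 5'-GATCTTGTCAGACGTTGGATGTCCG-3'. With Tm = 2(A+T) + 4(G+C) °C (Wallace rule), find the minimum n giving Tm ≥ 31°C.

n = 11

First 10 bases: GATCTTGTCA → Tm = 28°C (< 31°C)
First 11 bases: GATCTTGTCAG → Tm = 32°C (≥ 31°C)
Since every base adds ≥2°C, Tm only increases with n, so the threshold is first crossed at n = 11.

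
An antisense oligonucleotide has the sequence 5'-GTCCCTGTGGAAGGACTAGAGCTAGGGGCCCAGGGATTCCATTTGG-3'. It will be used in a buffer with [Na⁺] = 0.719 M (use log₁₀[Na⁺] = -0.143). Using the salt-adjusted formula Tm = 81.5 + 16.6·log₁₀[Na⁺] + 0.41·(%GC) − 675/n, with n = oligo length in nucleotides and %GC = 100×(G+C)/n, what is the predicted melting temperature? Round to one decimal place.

Length n = 46. Scanning the sequence gives G=17, C=10, A=9, T=10.
G+C = 27, so %GC = 27/46 × 100 = 58.696%
Salt term: 16.6 × (-0.143) = -2.374
GC term: 0.41 × 58.696 = 24.065; length term: −675/46 = −14.674
Tm = 81.5 + (-2.374) + 24.065 − 14.674 = 88.517 → 88.5°C

88.5°C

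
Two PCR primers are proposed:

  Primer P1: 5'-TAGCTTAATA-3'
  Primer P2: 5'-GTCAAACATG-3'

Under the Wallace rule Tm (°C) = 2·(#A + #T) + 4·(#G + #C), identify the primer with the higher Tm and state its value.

Primer P1: A+T=8, G+C=2 → Tm = 2(8)+4(2) = 24°C
Primer P2: A+T=6, G+C=4 → Tm = 2(6)+4(4) = 28°C
24°C vs 28°C → primer P2 is higher.

Primer P2, 28°C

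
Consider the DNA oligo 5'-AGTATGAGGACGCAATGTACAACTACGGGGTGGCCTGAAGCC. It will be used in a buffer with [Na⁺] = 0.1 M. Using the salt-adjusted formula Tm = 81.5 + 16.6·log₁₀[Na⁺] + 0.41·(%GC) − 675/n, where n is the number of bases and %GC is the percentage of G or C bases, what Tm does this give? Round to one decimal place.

71.3°C

Length n = 42. T=7, G=14, C=9, A=12
G+C = 23, so %GC = 23/42 × 100 = 54.762%
Salt term: 16.6 × (-1) = -16.6
GC term: 0.41 × 54.762 = 22.452; length term: −675/42 = −16.071
Tm = 81.5 + (-16.6) + 22.452 − 16.071 = 71.281 → 71.3°C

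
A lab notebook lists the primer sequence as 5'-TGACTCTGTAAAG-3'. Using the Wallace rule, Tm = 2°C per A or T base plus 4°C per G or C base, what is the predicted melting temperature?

36°C

Scanning the sequence gives A=4, T=4, C=2, G=3.
AT pairs contribute 8, GC pairs contribute 5.
Tm = 4·5 + 2·8 = 20 + 16 = 36°C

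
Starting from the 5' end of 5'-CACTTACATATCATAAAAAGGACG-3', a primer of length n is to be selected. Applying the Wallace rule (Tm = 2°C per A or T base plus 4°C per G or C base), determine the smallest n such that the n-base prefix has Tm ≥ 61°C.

First 23 bases: CACTTACATATCATAAAAAGGAC → Tm = 60°C (< 61°C)
First 24 bases: CACTTACATATCATAAAAAGGACG → Tm = 64°C (≥ 61°C)
Each additional base adds 2°C (A/T) or 4°C (G/C), so Tm is non-decreasing in n; n = 24 is the first length to reach 61°C.

n = 24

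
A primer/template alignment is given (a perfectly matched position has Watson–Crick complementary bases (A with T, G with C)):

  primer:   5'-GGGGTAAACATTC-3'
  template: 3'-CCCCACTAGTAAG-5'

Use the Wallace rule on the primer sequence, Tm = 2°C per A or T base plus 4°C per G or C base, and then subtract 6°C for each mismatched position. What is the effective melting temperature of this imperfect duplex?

26°C

Primer base counts: A=4, T=3, G=4, C=2 → A+T=7, G+C=6
Perfect-match Tm = 2(7) + 4(6) = 14 + 24 = 38°C
Mismatches (positions where the bases are not complementary): 2 (at positions 6, 8)
Effective Tm = 38 − 2×6 = 38 − 12 = 26°C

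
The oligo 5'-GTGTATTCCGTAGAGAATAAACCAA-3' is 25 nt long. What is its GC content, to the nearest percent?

Base counts: A=10, G=5, C=4, T=6
G+C = 5 + 4 = 9 out of 25 bases
%GC = 9/25 × 100 = 36% ≈ 36%

36%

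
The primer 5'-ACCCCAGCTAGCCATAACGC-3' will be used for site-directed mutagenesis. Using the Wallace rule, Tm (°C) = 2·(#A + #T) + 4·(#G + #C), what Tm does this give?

64°C

Counting bases: A=6, T=2, C=9, G=3
So N_AT = 8 and N_GC = 12.
Tm = 4·12 + 2·8 = 48 + 16 = 64°C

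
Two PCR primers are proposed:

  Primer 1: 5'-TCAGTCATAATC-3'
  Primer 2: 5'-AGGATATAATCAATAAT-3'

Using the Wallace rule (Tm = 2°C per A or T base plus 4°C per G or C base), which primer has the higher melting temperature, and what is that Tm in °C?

Primer 1: A+T=8, G+C=4 → Tm = 2(8)+4(4) = 32°C
Primer 2: A+T=14, G+C=3 → Tm = 2(14)+4(3) = 40°C
32°C vs 40°C → primer 2 is higher.

Primer 2, 40°C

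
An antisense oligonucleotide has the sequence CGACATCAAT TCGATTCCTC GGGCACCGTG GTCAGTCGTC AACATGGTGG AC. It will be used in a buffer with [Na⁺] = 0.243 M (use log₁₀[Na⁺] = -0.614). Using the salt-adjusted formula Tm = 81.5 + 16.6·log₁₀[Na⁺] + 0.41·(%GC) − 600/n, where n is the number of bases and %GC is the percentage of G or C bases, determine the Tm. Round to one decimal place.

Length n = 52. C=15, T=12, G=14, A=11
G+C = 29, so %GC = 29/52 × 100 = 55.769%
Salt term: 16.6 × (-0.614) = -10.192
GC term: 0.41 × 55.769 = 22.865; length term: −600/52 = −11.538
Tm = 81.5 + (-10.192) + 22.865 − 11.538 = 82.635 → 82.6°C

82.6°C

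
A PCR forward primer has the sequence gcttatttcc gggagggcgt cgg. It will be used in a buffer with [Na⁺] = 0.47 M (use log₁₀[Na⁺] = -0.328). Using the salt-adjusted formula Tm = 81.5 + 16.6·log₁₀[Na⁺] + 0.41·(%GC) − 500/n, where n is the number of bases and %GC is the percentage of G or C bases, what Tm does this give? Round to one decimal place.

Length n = 23. T=6, G=10, A=2, C=5
G+C = 15, so %GC = 15/23 × 100 = 65.217%
Salt term: 16.6 × (-0.328) = -5.445
GC term: 0.41 × 65.217 = 26.739; length term: −500/23 = −21.739
Tm = 81.5 + (-5.445) + 26.739 − 21.739 = 81.055 → 81.1°C

81.1°C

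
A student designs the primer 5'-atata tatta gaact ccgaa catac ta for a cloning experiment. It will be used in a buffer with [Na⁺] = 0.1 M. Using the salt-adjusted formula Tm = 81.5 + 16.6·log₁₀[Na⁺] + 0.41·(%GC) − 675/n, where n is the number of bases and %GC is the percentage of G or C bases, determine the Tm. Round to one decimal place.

50.5°C

Length n = 27. Base counts: T=8, A=12, C=5, G=2
G+C = 7, so %GC = 7/27 × 100 = 25.926%
Salt term: 16.6 × (-1) = -16.6
GC term: 0.41 × 25.926 = 10.63; length term: −675/27 = −25
Tm = 81.5 + (-16.6) + 10.63 − 25 = 50.53 → 50.5°C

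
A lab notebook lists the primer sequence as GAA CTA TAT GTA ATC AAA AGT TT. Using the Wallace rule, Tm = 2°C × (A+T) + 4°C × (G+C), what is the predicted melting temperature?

56°C

Scanning the sequence gives C=2, T=8, A=10, G=3.
So N_AT = 18 and N_GC = 5.
Tm = 2(18) + 4(5) = 36 + 20 = 56°C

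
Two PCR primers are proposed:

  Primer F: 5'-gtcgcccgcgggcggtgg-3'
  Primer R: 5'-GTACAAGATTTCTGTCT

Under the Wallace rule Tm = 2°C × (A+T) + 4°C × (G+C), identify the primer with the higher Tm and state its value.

Primer F: A+T=2, G+C=16 → Tm = 2(2)+4(16) = 68°C
Primer R: A+T=11, G+C=6 → Tm = 2(11)+4(6) = 46°C
68°C vs 46°C → primer F is higher.

Primer F, 68°C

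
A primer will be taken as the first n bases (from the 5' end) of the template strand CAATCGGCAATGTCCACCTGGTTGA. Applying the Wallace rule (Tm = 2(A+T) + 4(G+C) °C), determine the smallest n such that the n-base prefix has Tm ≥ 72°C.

n = 24

First 23 bases: CAATCGGCAATGTCCACCTGGTT → Tm = 70°C (< 72°C)
First 24 bases: CAATCGGCAATGTCCACCTGGTTG → Tm = 74°C (≥ 72°C)
Since every base adds ≥2°C, Tm only increases with n, so the threshold is first crossed at n = 24.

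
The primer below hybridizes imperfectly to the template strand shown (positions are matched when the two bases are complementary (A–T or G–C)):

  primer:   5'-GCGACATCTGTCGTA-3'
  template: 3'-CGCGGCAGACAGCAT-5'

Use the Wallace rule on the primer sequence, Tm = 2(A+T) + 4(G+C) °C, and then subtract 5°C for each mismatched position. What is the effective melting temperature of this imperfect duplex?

Primer base counts: A=3, T=4, G=4, C=4 → A+T=7, G+C=8
Perfect-match Tm = 2(7) + 4(8) = 14 + 32 = 46°C
Mismatches (positions where the bases are not complementary): 2 (at positions 4, 6)
Effective Tm = 46 − 2×5 = 46 − 10 = 36°C

36°C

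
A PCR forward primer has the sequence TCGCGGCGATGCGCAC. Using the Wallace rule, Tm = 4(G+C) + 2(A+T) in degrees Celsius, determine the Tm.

56°C

Counting bases: C=6, T=2, G=6, A=2
AT pairs contribute 4, GC pairs contribute 12.
Tm = 2×4 + 4×12 = 56°C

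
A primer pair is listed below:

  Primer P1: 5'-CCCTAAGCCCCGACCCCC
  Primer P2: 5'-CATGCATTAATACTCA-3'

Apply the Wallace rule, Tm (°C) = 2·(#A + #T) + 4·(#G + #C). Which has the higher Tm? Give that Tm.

Primer P1, 64°C

Primer P1: A+T=4, G+C=14 → Tm = 2(4)+4(14) = 64°C
Primer P2: A+T=11, G+C=5 → Tm = 2(11)+4(5) = 42°C
64°C vs 42°C → primer P1 is higher.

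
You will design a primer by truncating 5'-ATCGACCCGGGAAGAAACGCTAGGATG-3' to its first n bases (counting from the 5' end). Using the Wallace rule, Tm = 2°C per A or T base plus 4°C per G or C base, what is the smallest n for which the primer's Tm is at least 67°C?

First 21 bases: ATCGACCCGGGAAGAAACGCT → Tm = 66°C (< 67°C)
First 22 bases: ATCGACCCGGGAAGAAACGCTA → Tm = 68°C (≥ 67°C)
Since every base adds ≥2°C, Tm only increases with n, so the threshold is first crossed at n = 22.

n = 22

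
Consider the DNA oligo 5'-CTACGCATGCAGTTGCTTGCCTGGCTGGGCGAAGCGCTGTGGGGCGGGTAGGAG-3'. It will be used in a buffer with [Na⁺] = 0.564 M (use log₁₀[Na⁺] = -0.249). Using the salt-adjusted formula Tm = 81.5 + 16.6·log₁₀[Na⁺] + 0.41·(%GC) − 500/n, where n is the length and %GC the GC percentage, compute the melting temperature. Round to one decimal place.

95.4°C

Length n = 54. G=24, C=12, A=7, T=11
G+C = 36, so %GC = 36/54 × 100 = 66.667%
Salt term: 16.6 × (-0.249) = -4.133
GC term: 0.41 × 66.667 = 27.333; length term: −500/54 = −9.259
Tm = 81.5 + (-4.133) + 27.333 − 9.259 = 95.441 → 95.4°C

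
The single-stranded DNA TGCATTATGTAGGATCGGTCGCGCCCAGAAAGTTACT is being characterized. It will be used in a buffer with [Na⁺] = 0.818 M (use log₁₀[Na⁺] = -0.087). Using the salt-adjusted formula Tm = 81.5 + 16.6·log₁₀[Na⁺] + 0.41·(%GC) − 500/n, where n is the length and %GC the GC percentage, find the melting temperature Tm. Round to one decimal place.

Length n = 37. C=8, T=10, A=9, G=10
G+C = 18, so %GC = 18/37 × 100 = 48.649%
Salt term: 16.6 × (-0.087) = -1.444
GC term: 0.41 × 48.649 = 19.946; length term: −500/37 = −13.514
Tm = 81.5 + (-1.444) + 19.946 − 13.514 = 86.488 → 86.5°C

86.5°C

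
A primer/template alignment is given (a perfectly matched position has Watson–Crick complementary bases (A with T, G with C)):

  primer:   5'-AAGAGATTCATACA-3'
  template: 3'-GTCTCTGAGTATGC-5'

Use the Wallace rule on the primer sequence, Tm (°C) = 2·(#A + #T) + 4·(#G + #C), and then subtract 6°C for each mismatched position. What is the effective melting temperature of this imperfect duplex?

18°C

Primer base counts: A=7, T=3, G=2, C=2 → A+T=10, G+C=4
Perfect-match Tm = 2(10) + 4(4) = 20 + 16 = 36°C
Mismatches (positions where the bases are not complementary): 3 (at positions 1, 7, 14)
Effective Tm = 36 − 3×6 = 36 − 18 = 18°C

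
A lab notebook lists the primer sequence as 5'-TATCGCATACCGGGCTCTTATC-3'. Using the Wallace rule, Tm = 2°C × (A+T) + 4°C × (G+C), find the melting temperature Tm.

Scanning the sequence gives A=4, C=7, G=4, T=7.
So N_AT = 11 and N_GC = 11.
Tm = 4·11 + 2·11 = 44 + 22 = 66°C

66°C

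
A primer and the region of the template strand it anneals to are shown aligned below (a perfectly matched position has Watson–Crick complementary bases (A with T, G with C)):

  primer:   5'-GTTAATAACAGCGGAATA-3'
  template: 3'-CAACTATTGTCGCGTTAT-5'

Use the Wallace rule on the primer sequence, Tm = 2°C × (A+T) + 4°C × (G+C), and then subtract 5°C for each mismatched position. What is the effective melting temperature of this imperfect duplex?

38°C

Primer base counts: A=8, T=4, G=4, C=2 → A+T=12, G+C=6
Perfect-match Tm = 2(12) + 4(6) = 24 + 24 = 48°C
Mismatches (positions where the bases are not complementary): 2 (at positions 4, 14)
Effective Tm = 48 − 2×5 = 48 − 10 = 38°C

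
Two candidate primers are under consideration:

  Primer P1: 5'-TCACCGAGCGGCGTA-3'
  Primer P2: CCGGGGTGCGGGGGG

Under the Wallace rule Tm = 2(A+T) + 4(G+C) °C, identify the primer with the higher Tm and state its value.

Primer P1: A+T=5, G+C=10 → Tm = 2(5)+4(10) = 50°C
Primer P2: A+T=1, G+C=14 → Tm = 2(1)+4(14) = 58°C
50°C vs 58°C → primer P2 is higher.

Primer P2, 58°C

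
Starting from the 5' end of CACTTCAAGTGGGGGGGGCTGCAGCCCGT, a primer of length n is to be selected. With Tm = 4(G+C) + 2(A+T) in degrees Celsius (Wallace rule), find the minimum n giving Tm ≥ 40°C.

n = 13

First 12 bases: CACTTCAAGTGG → Tm = 36°C (< 40°C)
First 13 bases: CACTTCAAGTGGG → Tm = 40°C (≥ 40°C)
Since every base adds ≥2°C, Tm only increases with n, so the threshold is first crossed at n = 13.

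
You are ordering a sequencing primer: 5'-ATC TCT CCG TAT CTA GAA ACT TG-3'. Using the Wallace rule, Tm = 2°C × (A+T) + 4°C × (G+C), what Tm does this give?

64°C

Scanning the sequence gives G=3, A=6, C=6, T=8.
AT pairs contribute 14, GC pairs contribute 9.
Tm = 2×14 + 4×9 = 64°C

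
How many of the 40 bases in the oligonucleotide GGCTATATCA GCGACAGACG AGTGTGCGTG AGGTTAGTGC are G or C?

22

T=9, C=7, G=15, A=9
G+C = 15 + 7 = 22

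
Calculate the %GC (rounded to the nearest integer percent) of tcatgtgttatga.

Base counts: G=3, T=6, A=3, C=1
G+C = 3 + 1 = 4 out of 13 bases
%GC = 4/13 × 100 = 30.77% ≈ 31%

31%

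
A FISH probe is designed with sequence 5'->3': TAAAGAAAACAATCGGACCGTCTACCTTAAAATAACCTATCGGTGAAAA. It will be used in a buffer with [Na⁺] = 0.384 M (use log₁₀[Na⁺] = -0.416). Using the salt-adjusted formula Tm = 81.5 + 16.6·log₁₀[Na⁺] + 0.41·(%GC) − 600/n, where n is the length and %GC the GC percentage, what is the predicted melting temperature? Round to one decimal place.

Length n = 49. G=7, C=10, T=10, A=22
G+C = 17, so %GC = 17/49 × 100 = 34.694%
Salt term: 16.6 × (-0.416) = -6.906
GC term: 0.41 × 34.694 = 14.225; length term: −600/49 = −12.245
Tm = 81.5 + (-6.906) + 14.225 − 12.245 = 76.574 → 76.6°C

76.6°C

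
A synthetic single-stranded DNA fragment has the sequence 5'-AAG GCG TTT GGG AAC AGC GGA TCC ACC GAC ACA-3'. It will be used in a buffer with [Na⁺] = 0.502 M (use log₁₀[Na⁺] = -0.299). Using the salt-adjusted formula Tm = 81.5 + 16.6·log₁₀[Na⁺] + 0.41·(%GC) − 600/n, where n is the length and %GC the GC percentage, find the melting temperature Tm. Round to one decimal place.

82.0°C

Length n = 33. Counting bases: A=10, G=10, C=9, T=4
G+C = 19, so %GC = 19/33 × 100 = 57.576%
Salt term: 16.6 × (-0.299) = -4.963
GC term: 0.41 × 57.576 = 23.606; length term: −600/33 = −18.182
Tm = 81.5 + (-4.963) + 23.606 − 18.182 = 81.961 → 82.0°C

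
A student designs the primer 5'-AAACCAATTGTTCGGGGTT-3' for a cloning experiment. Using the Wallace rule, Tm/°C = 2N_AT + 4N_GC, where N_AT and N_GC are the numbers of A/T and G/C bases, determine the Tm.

54°C

C=3, T=6, G=5, A=5
A+T = 11, G+C = 8
Tm = 4·8 + 2·11 = 32 + 22 = 54°C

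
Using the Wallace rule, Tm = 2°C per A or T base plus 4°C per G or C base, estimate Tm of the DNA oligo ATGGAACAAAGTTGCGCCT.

56°C

Base counts: T=4, C=4, A=6, G=5
AT pairs contribute 10, GC pairs contribute 9.
Tm = 2(10) + 4(9) = 20 + 36 = 56°C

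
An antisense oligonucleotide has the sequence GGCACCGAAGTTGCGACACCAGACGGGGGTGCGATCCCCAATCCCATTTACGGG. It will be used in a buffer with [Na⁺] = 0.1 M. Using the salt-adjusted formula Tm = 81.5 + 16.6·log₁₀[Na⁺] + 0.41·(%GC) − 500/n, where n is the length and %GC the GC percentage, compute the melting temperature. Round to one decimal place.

Length n = 54. A=12, G=17, C=17, T=8
G+C = 34, so %GC = 34/54 × 100 = 62.963%
Salt term: 16.6 × (-1) = -16.6
GC term: 0.41 × 62.963 = 25.815; length term: −500/54 = −9.259
Tm = 81.5 + (-16.6) + 25.815 − 9.259 = 81.456 → 81.5°C

81.5°C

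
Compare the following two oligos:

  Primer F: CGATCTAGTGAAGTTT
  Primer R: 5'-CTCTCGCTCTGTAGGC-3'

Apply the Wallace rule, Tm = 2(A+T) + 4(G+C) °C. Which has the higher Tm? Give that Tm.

Primer R, 52°C

Primer F: A+T=10, G+C=6 → Tm = 2(10)+4(6) = 44°C
Primer R: A+T=6, G+C=10 → Tm = 2(6)+4(10) = 52°C
44°C vs 52°C → primer R is higher.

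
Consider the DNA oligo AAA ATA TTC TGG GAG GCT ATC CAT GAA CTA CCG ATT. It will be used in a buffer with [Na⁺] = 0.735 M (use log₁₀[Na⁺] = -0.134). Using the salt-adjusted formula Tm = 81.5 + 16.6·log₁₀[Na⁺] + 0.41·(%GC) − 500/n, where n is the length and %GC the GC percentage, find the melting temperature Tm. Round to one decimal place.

Length n = 36. Base counts: C=7, G=7, T=10, A=12
G+C = 14, so %GC = 14/36 × 100 = 38.889%
Salt term: 16.6 × (-0.134) = -2.224
GC term: 0.41 × 38.889 = 15.944; length term: −500/36 = −13.889
Tm = 81.5 + (-2.224) + 15.944 − 13.889 = 81.331 → 81.3°C

81.3°C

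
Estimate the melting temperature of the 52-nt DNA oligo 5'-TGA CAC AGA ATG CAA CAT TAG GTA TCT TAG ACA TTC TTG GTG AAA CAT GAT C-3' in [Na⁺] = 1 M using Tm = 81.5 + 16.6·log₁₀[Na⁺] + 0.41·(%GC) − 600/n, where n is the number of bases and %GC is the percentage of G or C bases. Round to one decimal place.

Length n = 52. T=15, A=18, C=9, G=10
G+C = 19, so %GC = 19/52 × 100 = 36.538%
Salt term: 16.6 × (0) = 0
GC term: 0.41 × 36.538 = 14.981; length term: −600/52 = −11.538
Tm = 81.5 + (0) + 14.981 − 11.538 = 84.943 → 84.9°C

84.9°C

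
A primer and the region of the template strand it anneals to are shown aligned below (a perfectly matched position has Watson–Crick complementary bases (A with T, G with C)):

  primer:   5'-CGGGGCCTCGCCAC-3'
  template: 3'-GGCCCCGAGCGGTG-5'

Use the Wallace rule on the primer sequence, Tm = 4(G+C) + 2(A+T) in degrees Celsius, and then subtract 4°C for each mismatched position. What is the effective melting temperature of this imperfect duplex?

44°C

Primer base counts: A=1, T=1, G=5, C=7 → A+T=2, G+C=12
Perfect-match Tm = 2(2) + 4(12) = 4 + 48 = 52°C
Mismatches (positions where the bases are not complementary): 2 (at positions 2, 6)
Effective Tm = 52 − 2×4 = 52 − 8 = 44°C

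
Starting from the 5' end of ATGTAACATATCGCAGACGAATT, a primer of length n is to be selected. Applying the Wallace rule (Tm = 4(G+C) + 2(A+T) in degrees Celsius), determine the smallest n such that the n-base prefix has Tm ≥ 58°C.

First 20 bases: ATGTAACATATCGCAGACGA → Tm = 56°C (< 58°C)
First 21 bases: ATGTAACATATCGCAGACGAA → Tm = 58°C (≥ 58°C)
Each additional base adds 2°C (A/T) or 4°C (G/C), so Tm is non-decreasing in n; n = 21 is the first length to reach 58°C.

n = 21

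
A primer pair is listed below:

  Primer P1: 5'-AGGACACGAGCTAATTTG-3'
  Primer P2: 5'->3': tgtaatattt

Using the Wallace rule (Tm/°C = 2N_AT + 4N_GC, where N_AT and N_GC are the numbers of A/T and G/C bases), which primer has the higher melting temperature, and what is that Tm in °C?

Primer P1, 52°C

Primer P1: A+T=10, G+C=8 → Tm = 2(10)+4(8) = 52°C
Primer P2: A+T=9, G+C=1 → Tm = 2(9)+4(1) = 22°C
52°C vs 22°C → primer P1 is higher.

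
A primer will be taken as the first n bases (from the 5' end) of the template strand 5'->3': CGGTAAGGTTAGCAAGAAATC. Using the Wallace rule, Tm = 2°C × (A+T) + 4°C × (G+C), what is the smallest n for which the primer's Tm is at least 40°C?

n = 13

First 12 bases: CGGTAAGGTTAG → Tm = 36°C (< 40°C)
First 13 bases: CGGTAAGGTTAGC → Tm = 40°C (≥ 40°C)
Each additional base adds 2°C (A/T) or 4°C (G/C), so Tm is non-decreasing in n; n = 13 is the first length to reach 40°C.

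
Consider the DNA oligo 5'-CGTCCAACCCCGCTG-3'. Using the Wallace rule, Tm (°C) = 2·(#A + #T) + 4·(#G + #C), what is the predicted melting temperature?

52°C

Counting bases: G=3, C=8, A=2, T=2
A+T = 4, G+C = 11
Tm = 4·11 + 2·4 = 44 + 8 = 52°C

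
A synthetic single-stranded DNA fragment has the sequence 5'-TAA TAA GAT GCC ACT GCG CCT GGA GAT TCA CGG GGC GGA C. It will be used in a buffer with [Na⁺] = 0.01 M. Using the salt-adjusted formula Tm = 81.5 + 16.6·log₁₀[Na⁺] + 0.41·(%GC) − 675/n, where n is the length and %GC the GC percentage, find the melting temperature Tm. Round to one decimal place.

55.0°C

Length n = 40. C=10, T=7, G=13, A=10
G+C = 23, so %GC = 23/40 × 100 = 57.5%
Salt term: 16.6 × (-2) = -33.2
GC term: 0.41 × 57.5 = 23.575; length term: −675/40 = −16.875
Tm = 81.5 + (-33.2) + 23.575 − 16.875 = 55 → 55.0°C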